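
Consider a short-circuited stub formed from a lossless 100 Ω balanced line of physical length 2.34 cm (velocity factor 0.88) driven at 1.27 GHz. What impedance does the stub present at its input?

Z_in ≈ +j85.5 Ω

λ = v/f = 0.88·c / 1.27 GHz = 0.208 m
βl = 2π·l/λ = 2π × 0.113 = 40.5°
tan(βl) = 0.855
For a short-circuited stub, Z_in = jZ_0·tan(βl)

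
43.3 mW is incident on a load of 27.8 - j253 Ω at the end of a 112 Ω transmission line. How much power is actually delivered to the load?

|Γ| = |(-84.2 − j253)/(139.8 − j253)| = 0.922
|Γ|² = 0.851
P_refl = |Γ|²·P_inc = 36.8 mW, P_del = (1 − |Γ|²)·P_inc = 6.45 mW

P_delivered ≈ 6.45 mW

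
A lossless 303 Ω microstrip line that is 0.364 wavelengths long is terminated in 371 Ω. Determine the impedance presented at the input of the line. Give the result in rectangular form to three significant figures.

βl = 2π × 0.364 = 131°
tan(βl) = tan(131°) = -1.15
Z_in = Z_0·(Z_L + jZ_0·tanβl)/(Z_0 + jZ_L·tanβl)
     = 303·(371 − j348)/(303 − j426)

Z_in ≈ 289 + j58.3 Ω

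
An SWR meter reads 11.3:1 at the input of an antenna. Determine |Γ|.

|Γ| ≈ 0.837

|Γ| = (S − 1)/(S + 1) = (11.3 − 1)/(11.3 + 1) = 10.3/12.3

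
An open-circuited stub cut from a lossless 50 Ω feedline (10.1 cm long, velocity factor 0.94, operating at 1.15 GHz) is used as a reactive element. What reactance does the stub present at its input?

X_in ≈ 80.9 Ω (inductive)

λ = v/f = 0.94·c / 1.15 GHz = 0.245 m
βl = 2π·l/λ = 2π × 0.412 = 148°
tan(βl) = -0.618
For an open-circuited stub, Z_in = −jZ_0·cot(βl) = −jZ_0/tan(βl)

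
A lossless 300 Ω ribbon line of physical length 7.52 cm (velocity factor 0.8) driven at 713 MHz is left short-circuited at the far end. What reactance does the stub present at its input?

λ = v/f = 0.8·c / 713 MHz = 0.337 m
βl = 2π·l/λ = 2π × 0.223 = 80.4°
tan(βl) = 5.93
For a short-circuited stub, Z_in = jZ_0·tan(βl)

X_in ≈ 1780 Ω (inductive)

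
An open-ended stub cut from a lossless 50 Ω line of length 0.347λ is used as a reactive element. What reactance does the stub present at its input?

βl = 2π × 0.347 = 125°
tan(βl) = -1.43
For an open-ended stub, Z_in = −jZ_0·cot(βl) = −jZ_0/tan(βl)

X_in ≈ 34.9 Ω (inductive)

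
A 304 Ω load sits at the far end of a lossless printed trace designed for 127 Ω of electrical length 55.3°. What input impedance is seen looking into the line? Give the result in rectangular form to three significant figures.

tan(βl) = tan(55.3°) = 1.44
Z_in = Z_0·(Z_L + jZ_0·tanβl)/(Z_0 + jZ_L·tanβl)
     = 127·(304 + j183)/(127 + j439)

Z_in ≈ 72.4 − j67 Ω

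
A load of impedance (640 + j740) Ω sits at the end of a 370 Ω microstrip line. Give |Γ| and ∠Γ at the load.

Γ ≈ 0.629 ∠ 33.7°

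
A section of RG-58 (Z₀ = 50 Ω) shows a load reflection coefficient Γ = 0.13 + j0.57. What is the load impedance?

Z_L ≈ 30.4 + j52.7 Ω

Z_L = Z_0·(1 + Γ)/(1 − Γ) = 50·(1.13 + j0.57)/(0.87 − j0.57)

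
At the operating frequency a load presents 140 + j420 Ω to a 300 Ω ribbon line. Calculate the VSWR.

Γ = (Z_L − Z_0)/(Z_L + Z_0) = (-160 + j420)/(440 + j420)
|Γ| = 449/608 = 0.739
VSWR = (1 + |Γ|)/(1 − |Γ|) = 1.74/0.261

VSWR ≈ 6.66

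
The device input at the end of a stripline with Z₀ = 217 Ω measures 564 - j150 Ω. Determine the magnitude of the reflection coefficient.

Γ = (Z_L − Z_0)/(Z_L + Z_0) = (347 − j150)/(781 − j150)
|Γ| = 378/795

|Γ| ≈ 0.475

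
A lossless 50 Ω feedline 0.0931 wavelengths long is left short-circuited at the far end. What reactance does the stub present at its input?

βl = 2π × 0.0931 = 33.5°
tan(βl) = 0.662
For a short-circuited stub, Z_in = jZ_0·tan(βl)

X_in ≈ 33.1 Ω (inductive)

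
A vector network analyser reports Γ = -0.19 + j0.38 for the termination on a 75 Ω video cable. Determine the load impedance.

Z_L = Z_0·(1 + Γ)/(1 − Γ) = 75·(0.81 + j0.38)/(1.19 − j0.38)

Z_L ≈ 39.4 + j36.5 Ω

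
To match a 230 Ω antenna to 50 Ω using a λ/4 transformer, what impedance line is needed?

Z_qwt ≈ 107 Ω

Z_qwt = √(Z_0·R_L) = √(50 × 230) = √11500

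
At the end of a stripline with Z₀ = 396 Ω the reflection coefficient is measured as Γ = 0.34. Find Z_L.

Z_L = Z_0·(1 + Γ)/(1 − Γ) = 396·(1.34)/(0.66)

Z_L ≈ 804 Ω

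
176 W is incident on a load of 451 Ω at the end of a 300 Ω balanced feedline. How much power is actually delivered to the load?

Γ = (451 − 300)/(451 + 300) = 0.201
|Γ|² = 0.0404
P_refl = |Γ|²·P_inc = 7.12 W, P_del = (1 − |Γ|²)·P_inc = 169 W

P_delivered ≈ 169 W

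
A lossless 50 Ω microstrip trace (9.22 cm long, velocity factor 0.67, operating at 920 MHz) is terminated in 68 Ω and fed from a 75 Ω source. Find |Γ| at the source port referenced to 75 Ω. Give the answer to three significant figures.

λ = v/f = 0.67·c / 920 MHz = 0.218 m
βl = 2π·l/λ = 2π × 0.422 = 152°
tan(βl) = -0.533
Z_in = Z_0·(Z_L + jZ_0·tanβl)/(Z_0 + jZ_L·tanβl) = 57.2 + j14.8 Ω
Γ_s = (Z_in − Z_s)/(Z_in + Z_s) = (-17.8 + j14.8)/(132 + j14.8), |Γ_s| = 0.174

|Γ| ≈ 0.174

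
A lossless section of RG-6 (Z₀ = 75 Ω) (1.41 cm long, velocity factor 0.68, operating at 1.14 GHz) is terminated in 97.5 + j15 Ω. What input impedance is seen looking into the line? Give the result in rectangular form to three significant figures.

Z_in ≈ 97.7 − j14.7 Ω

λ = v/f = 0.68·c / 1.14 GHz = 0.179 m
βl = 2π·l/λ = 2π × 0.0788 = 28.4°
tan(βl) = tan(28.4°) = 0.54
Z_in = Z_0·(Z_L + jZ_0·tanβl)/(Z_0 + jZ_L·tanβl)
     = 75·(97.5 + j55.5)/(66.9 + j52.6)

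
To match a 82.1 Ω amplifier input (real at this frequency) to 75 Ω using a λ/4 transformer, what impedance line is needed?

Z_qwt = √(Z_0·R_L) = √(75 × 82.1) = √6158

Z_qwt ≈ 78.5 Ω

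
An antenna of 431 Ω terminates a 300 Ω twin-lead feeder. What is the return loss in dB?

Γ = (431 − 300)/(431 + 300) = 0.179
RL = −20·log₁₀|Γ| = −20·log₁₀(0.179)

RL ≈ 14.9 dB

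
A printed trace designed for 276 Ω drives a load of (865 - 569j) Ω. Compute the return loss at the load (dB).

RL ≈ 3.85 dB

Γ = (589 − j569)/(1141 − j569), |Γ| = 0.642
RL = −20·log₁₀|Γ| = −20·log₁₀(0.642)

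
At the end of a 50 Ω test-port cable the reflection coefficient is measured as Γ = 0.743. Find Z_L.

Z_L = Z_0·(1 + Γ)/(1 − Γ) = 50·(1.74)/(0.257)

Z_L ≈ 339 Ω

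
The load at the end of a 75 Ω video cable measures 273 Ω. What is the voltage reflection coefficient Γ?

Γ = 0.569

Γ = (Z_L − Z_0)/(Z_L + Z_0) = (273 − 75)/(273 + 75) = 198/348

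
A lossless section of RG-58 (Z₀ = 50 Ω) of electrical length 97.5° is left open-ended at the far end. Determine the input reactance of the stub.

tan(βl) = -7.6
For an open-ended stub, Z_in = −jZ_0·cot(βl) = −jZ_0/tan(βl)

X_in ≈ 6.58 Ω (inductive)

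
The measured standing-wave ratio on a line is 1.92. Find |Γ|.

|Γ| ≈ 0.315

|Γ| = (S − 1)/(S + 1) = (1.92 − 1)/(1.92 + 1) = 0.92/2.92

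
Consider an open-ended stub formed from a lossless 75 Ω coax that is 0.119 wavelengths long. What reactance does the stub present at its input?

βl = 2π × 0.119 = 42.8°
tan(βl) = 0.927
For an open-ended stub, Z_in = −jZ_0·cot(βl) = −jZ_0/tan(βl)

X_in ≈ -80.9 Ω (capacitive)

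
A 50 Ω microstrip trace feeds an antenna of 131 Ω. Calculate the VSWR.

For a purely resistive load, VSWR = R_L/Z_0 or Z_0/R_L (whichever > 1) = 131/50

VSWR ≈ 2.62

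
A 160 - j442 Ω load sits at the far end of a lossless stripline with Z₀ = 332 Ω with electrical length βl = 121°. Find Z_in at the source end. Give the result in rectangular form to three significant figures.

Z_in ≈ 284 + j630 Ω

tan(βl) = tan(121°) = -1.66
Z_in = Z_0·(Z_L + jZ_0·tanβl)/(Z_0 + jZ_L·tanβl)
     = 332·(160 − j995)/(-404 − j266)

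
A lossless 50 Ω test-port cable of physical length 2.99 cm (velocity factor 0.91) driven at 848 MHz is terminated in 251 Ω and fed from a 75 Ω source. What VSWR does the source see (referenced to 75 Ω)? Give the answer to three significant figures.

λ = v/f = 0.91·c / 848 MHz = 0.322 m
βl = 2π·l/λ = 2π × 0.0929 = 33.4°
tan(βl) = 0.66
Z_in = Z_0·(Z_L + jZ_0·tanβl)/(Z_0 + jZ_L·tanβl) = 30.1 − j66.7 Ω
Γ_s = (Z_in − Z_s)/(Z_in + Z_s) = (-44.9 − j66.7)/(105 − j66.7), |Γ_s| = 0.646
VSWR = (1 + |Γ_s|)/(1 − |Γ_s|)

VSWR ≈ 4.65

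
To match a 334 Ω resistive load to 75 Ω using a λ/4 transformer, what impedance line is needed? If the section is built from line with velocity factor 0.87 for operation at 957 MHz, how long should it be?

Z_qwt = √(Z_0·R_L) = √(75 × 334) = √25050
λ = 0.87·c/f = 0.273 m, so l = λ/4 = 0.0682 m

Z_qwt ≈ 158 Ω; length ≈ 6.82 cm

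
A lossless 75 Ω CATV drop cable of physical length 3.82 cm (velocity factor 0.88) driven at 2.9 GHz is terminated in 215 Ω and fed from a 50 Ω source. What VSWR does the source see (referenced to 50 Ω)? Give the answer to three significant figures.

VSWR ≈ 3.78

λ = v/f = 0.88·c / 2.9 GHz = 0.091 m
βl = 2π·l/λ = 2π × 0.42 = 151°
tan(βl) = -0.553
Z_in = Z_0·(Z_L + jZ_0·tanβl)/(Z_0 + jZ_L·tanβl) = 79.9 + j85.2 Ω
Γ_s = (Z_in − Z_s)/(Z_in + Z_s) = (29.9 + j85.2)/(130 + j85.2), |Γ_s| = 0.581
VSWR = (1 + |Γ_s|)/(1 − |Γ_s|)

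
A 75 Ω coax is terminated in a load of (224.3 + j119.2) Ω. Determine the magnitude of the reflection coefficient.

|Γ| ≈ 0.593

Γ = (Z_L − Z_0)/(Z_L + Z_0) = (149.3 + j119.2)/(299.3 + j119.2)
|Γ| = 191/322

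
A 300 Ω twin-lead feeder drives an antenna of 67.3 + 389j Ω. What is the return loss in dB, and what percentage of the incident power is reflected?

Γ = (-232.7 + j389)/(367.3 + j389), |Γ| = 0.847
RL = −20·log₁₀(0.847) = 1.44 dB
P_refl/P_inc = |Γ|² = 0.718

RL ≈ 1.44 dB; 71.8% of incident power reflected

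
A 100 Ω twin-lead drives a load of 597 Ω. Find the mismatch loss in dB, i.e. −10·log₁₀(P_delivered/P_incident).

mismatch loss ≈ 3.08 dB

Γ = (597 − 100)/(597 + 100) = 0.713
|Γ|² = 0.508, so P_del/P_inc = 1 − |Γ|² = 0.492
ML = −10·log₁₀(1 − |Γ|²)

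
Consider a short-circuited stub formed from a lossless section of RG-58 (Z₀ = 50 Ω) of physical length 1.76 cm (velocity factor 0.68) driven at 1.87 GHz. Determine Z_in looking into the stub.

Z_in ≈ +j80.3 Ω

λ = v/f = 0.68·c / 1.87 GHz = 0.109 m
βl = 2π·l/λ = 2π × 0.161 = 58.1°
tan(βl) = 1.61
For a short-circuited stub, Z_in = jZ_0·tan(βl)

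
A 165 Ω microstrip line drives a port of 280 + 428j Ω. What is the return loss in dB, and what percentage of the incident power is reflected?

Γ = (115 + j428)/(445 + j428), |Γ| = 0.718
RL = −20·log₁₀(0.718) = 2.88 dB
P_refl/P_inc = |Γ|² = 0.515

RL ≈ 2.88 dB; 51.5% of incident power reflected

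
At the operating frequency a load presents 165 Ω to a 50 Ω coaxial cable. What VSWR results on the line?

VSWR ≈ 3.3

For a purely resistive load, VSWR = R_L/Z_0 or Z_0/R_L (whichever > 1) = 165/50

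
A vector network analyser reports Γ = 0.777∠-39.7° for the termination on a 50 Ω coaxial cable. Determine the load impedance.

Z_L = Z_0·(1 + Γ)/(1 − Γ) = 50·(1.6 − j0.496)/(0.402 + j0.496)

Z_L ≈ 48.6 − j122 Ω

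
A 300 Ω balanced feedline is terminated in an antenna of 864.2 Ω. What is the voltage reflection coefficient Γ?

Γ = 0.485

Γ = (Z_L − Z_0)/(Z_L + Z_0) = (864.2 − 300)/(864.2 + 300) = 564.2/1164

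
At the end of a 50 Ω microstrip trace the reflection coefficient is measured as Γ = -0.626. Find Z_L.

Z_L = Z_0·(1 + Γ)/(1 − Γ) = 50·(0.374)/(1.63)

Z_L ≈ 11.5 Ω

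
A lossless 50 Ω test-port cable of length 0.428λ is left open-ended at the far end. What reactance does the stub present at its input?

X_in ≈ 103 Ω (inductive)

βl = 2π × 0.428 = 154°
tan(βl) = -0.486
For an open-ended stub, Z_in = −jZ_0·cot(βl) = −jZ_0/tan(βl)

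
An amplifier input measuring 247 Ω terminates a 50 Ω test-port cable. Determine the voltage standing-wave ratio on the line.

VSWR ≈ 4.94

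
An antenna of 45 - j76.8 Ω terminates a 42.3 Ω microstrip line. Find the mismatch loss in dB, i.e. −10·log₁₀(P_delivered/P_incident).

mismatch loss ≈ 2.49 dB

Γ = (2.7 − j76.8)/(87.3 − j76.8), |Γ| = 0.661
|Γ|² = 0.437, so P_del/P_inc = 1 − |Γ|² = 0.563
ML = −10·log₁₀(1 − |Γ|²)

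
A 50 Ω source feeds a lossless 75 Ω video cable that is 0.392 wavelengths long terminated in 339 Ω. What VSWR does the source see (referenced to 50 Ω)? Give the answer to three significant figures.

βl = 2π × 0.392 = 141°
tan(βl) = -0.806
Z_in = Z_0·(Z_L + jZ_0·tanβl)/(Z_0 + jZ_L·tanβl) = 39.2 + j82.3 Ω
Γ_s = (Z_in − Z_s)/(Z_in + Z_s) = (-10.8 + j82.3)/(89.2 + j82.3), |Γ_s| = 0.684
VSWR = (1 + |Γ_s|)/(1 − |Γ_s|)

VSWR ≈ 5.33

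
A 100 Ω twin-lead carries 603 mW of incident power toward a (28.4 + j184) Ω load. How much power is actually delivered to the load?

|Γ| = |(-71.6 + j184)/(128.4 + j184)| = 0.88
|Γ|² = 0.774
P_refl = |Γ|²·P_inc = 467 mW, P_del = (1 − |Γ|²)·P_inc = 136 mW

P_delivered ≈ 136 mW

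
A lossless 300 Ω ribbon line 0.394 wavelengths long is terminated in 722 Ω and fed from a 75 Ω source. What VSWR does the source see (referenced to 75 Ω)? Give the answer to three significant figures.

VSWR ≈ 6.73

βl = 2π × 0.394 = 142°
tan(βl) = -0.786
Z_in = Z_0·(Z_L + jZ_0·tanβl)/(Z_0 + jZ_L·tanβl) = 255 + j247 Ω
Γ_s = (Z_in − Z_s)/(Z_in + Z_s) = (180 + j247)/(330 + j247), |Γ_s| = 0.741
VSWR = (1 + |Γ_s|)/(1 − |Γ_s|)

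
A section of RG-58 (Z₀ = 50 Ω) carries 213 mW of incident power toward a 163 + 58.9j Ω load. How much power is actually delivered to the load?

|Γ| = |(113 + j58.9)/(213 + j58.9)| = 0.577
|Γ|² = 0.332
P_refl = |Γ|²·P_inc = 70.8 mW, P_del = (1 − |Γ|²)·P_inc = 142 mW

P_delivered ≈ 142 mW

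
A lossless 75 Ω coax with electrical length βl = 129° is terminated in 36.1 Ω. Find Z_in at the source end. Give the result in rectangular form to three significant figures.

Z_in ≈ 67.4 − j52.6 Ω

tan(βl) = tan(129°) = -1.23
Z_in = Z_0·(Z_L + jZ_0·tanβl)/(Z_0 + jZ_L·tanβl)
     = 75·(36.1 − j92.6)/(75 − j44.6)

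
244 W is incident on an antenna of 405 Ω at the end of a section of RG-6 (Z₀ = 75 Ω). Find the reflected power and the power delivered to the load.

Γ = (405 − 75)/(405 + 75) = 0.688
|Γ|² = 0.473
P_refl = |Γ|²·P_inc = 115 W, P_del = (1 − |Γ|²)·P_inc = 129 W

P_reflected ≈ 115 W; P_delivered ≈ 129 W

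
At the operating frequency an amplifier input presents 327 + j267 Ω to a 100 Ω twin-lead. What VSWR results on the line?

VSWR ≈ 5.58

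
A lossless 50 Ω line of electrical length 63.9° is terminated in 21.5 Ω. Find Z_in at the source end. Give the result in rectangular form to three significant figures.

tan(βl) = tan(63.9°) = 2.04
Z_in = Z_0·(Z_L + jZ_0·tanβl)/(Z_0 + jZ_L·tanβl)
     = 50·(21.5 + j102)/(50 + j43.9)

Z_in ≈ 62.7 + j47 Ω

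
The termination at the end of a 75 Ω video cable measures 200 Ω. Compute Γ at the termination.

Γ = (Z_L − Z_0)/(Z_L + Z_0) = (200 − 75)/(200 + 75) = 125/275

Γ = 0.455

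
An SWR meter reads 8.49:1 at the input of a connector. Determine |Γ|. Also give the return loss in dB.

|Γ| = (S − 1)/(S + 1) = (8.49 − 1)/(8.49 + 1) = 7.49/9.49
RL = −20·log₁₀|Γ| = −20·log₁₀(0.789)

|Γ| ≈ 0.789; return loss ≈ 2.06 dB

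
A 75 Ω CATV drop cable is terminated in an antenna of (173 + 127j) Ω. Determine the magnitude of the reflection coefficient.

|Γ| ≈ 0.576

Γ = (Z_L − Z_0)/(Z_L + Z_0) = (98 + j127)/(248 + j127)
|Γ| = 160/279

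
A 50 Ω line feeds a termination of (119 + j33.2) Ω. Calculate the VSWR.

VSWR ≈ 2.6

Γ = (Z_L − Z_0)/(Z_L + Z_0) = (69 + j33.2)/(169 + j33.2)
|Γ| = 76.6/172 = 0.445
VSWR = (1 + |Γ|)/(1 − |Γ|) = 1.44/0.555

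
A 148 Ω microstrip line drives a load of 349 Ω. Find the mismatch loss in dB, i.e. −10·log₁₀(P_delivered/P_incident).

Γ = (349 − 148)/(349 + 148) = 0.404
|Γ|² = 0.164, so P_del/P_inc = 1 − |Γ|² = 0.836
ML = −10·log₁₀(1 − |Γ|²)

mismatch loss ≈ 0.776 dB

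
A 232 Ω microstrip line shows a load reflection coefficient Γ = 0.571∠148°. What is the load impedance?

Z_L ≈ 68.1 + j61.2 Ω

Z_L = Z_0·(1 + Γ)/(1 − Γ) = 232·(0.516 + j0.303)/(1.48 − j0.303)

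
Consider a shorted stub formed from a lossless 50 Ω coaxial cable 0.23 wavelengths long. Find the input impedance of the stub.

βl = 2π × 0.23 = 82.8°
tan(βl) = 7.92
For a shorted stub, Z_in = jZ_0·tan(βl)

Z_in ≈ +j396 Ω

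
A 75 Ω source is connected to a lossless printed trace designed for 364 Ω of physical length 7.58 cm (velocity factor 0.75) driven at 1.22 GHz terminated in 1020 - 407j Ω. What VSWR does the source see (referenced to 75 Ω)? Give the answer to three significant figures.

VSWR ≈ 13.7

λ = v/f = 0.75·c / 1.22 GHz = 0.184 m
βl = 2π·l/λ = 2π × 0.411 = 148°
tan(βl) = -0.626
Z_in = Z_0·(Z_L + jZ_0·tanβl)/(Z_0 + jZ_L·tanβl) = 448 + j505 Ω
Γ_s = (Z_in − Z_s)/(Z_in + Z_s) = (373 + j505)/(523 + j505), |Γ_s| = 0.863
VSWR = (1 + |Γ_s|)/(1 − |Γ_s|)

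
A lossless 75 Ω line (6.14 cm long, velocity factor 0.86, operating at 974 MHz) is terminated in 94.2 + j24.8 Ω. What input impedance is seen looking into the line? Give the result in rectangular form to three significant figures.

λ = v/f = 0.86·c / 974 MHz = 0.265 m
βl = 2π·l/λ = 2π × 0.232 = 83.4°
tan(βl) = tan(83.4°) = 8.71
Z_in = Z_0·(Z_L + jZ_0·tanβl)/(Z_0 + jZ_L·tanβl)
     = 75·(94.2 + j678)/(-141 + j820)

Z_in ≈ 58.8 − j18.7 Ω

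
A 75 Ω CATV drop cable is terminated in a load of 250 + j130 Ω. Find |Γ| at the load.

|Γ| ≈ 0.623

Γ = (Z_L − Z_0)/(Z_L + Z_0) = (175 + j130)/(325 + j130)
|Γ| = 218/350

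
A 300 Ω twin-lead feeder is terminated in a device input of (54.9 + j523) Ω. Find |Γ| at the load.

Γ = (Z_L − Z_0)/(Z_L + Z_0) = (-245.1 + j523)/(354.9 + j523)
|Γ| = 578/632

|Γ| ≈ 0.914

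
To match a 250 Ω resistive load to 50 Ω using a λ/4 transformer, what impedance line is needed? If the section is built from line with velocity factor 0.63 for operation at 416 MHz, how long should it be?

Z_qwt = √(Z_0·R_L) = √(50 × 250) = √12500
λ = 0.63·c/f = 0.454 m, so l = λ/4 = 0.114 m

Z_qwt ≈ 112 Ω; length ≈ 11.4 cm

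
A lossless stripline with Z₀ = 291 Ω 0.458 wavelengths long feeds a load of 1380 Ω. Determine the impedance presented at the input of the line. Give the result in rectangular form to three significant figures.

βl = 2π × 0.458 = 165°
tan(βl) = tan(165°) = -0.27
Z_in = Z_0·(Z_L + jZ_0·tanβl)/(Z_0 + jZ_L·tanβl)
     = 291·(1380 − j78.6)/(291 − j373)

Z_in ≈ 561 + j640 Ω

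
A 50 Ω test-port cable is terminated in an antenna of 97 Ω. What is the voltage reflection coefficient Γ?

Γ = 0.32

Γ = (Z_L − Z_0)/(Z_L + Z_0) = (97 − 50)/(97 + 50) = 47/147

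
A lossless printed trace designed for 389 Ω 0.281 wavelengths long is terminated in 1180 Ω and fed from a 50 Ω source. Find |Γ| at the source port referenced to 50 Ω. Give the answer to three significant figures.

βl = 2π × 0.281 = 101°
tan(βl) = -5.07
Z_in = Z_0·(Z_L + jZ_0·tanβl)/(Z_0 + jZ_L·tanβl) = 133 + j68.1 Ω
Γ_s = (Z_in − Z_s)/(Z_in + Z_s) = (82.7 + j68.1)/(183 + j68.1), |Γ_s| = 0.549

|Γ| ≈ 0.549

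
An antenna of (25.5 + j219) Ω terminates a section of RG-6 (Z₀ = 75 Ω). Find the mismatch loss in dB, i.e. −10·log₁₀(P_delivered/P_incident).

Γ = (-49.5 + j219)/(100.5 + j219), |Γ| = 0.932
|Γ|² = 0.868, so P_del/P_inc = 1 − |Γ|² = 0.132
ML = −10·log₁₀(1 − |Γ|²)

mismatch loss ≈ 8.8 dB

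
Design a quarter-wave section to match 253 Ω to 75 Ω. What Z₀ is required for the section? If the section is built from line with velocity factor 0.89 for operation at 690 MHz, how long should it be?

Z_qwt ≈ 138 Ω; length ≈ 9.67 cm

Z_qwt = √(Z_0·R_L) = √(75 × 253) = √18980
λ = 0.89·c/f = 0.387 m, so l = λ/4 = 0.0967 m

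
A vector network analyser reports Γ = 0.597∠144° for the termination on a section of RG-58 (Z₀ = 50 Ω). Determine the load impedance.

Z_L ≈ 13.9 + j15.1 Ω

Z_L = Z_0·(1 + Γ)/(1 − Γ) = 50·(0.517 + j0.351)/(1.48 − j0.351)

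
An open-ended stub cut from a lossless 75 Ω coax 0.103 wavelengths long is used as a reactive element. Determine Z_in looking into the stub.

βl = 2π × 0.103 = 37.1°
tan(βl) = 0.756
For an open-ended stub, Z_in = −jZ_0·cot(βl) = −jZ_0/tan(βl)

Z_in ≈ −j99.2 Ω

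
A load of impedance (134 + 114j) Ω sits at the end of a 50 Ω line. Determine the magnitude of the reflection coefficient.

|Γ| ≈ 0.654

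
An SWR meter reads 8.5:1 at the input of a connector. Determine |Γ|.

|Γ| = (S − 1)/(S + 1) = (8.5 − 1)/(8.5 + 1) = 7.5/9.5

|Γ| ≈ 0.789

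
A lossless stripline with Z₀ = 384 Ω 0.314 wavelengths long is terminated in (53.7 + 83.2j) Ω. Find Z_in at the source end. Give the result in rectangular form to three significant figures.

βl = 2π × 0.314 = 113°
tan(βl) = tan(113°) = -2.35
Z_in = Z_0·(Z_L + jZ_0·tanβl)/(Z_0 + jZ_L·tanβl)
     = 384·(53.7 − j820)/(580 − j126)

Z_in ≈ 147 − j511 Ω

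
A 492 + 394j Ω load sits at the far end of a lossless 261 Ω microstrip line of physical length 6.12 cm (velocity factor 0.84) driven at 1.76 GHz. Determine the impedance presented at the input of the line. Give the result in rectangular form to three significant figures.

λ = v/f = 0.84·c / 1.76 GHz = 0.143 m
βl = 2π·l/λ = 2π × 0.427 = 154°
tan(βl) = tan(154°) = -0.49
Z_in = Z_0·(Z_L + jZ_0·tanβl)/(Z_0 + jZ_L·tanβl)
     = 261·(492 + j266)/(454 − j241)

Z_in ≈ 157 + j236 Ω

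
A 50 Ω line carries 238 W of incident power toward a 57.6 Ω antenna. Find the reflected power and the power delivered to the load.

P_reflected ≈ 1.19 W; P_delivered ≈ 237 W

Γ = (57.6 − 50)/(57.6 + 50) = 0.0706
|Γ|² = 0.00499
P_refl = |Γ|²·P_inc = 1.19 W, P_del = (1 − |Γ|²)·P_inc = 237 W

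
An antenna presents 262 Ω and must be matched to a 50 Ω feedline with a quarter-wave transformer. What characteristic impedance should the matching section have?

Z_qwt = √(Z_0·R_L) = √(50 × 262) = √13100

Z_qwt ≈ 114 Ω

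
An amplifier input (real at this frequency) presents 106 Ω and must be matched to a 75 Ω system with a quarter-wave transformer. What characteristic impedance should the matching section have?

Z_qwt = √(Z_0·R_L) = √(75 × 106) = √7950

Z_qwt ≈ 89.2 Ω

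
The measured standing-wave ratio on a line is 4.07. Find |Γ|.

|Γ| ≈ 0.606

|Γ| = (S − 1)/(S + 1) = (4.07 − 1)/(4.07 + 1) = 3.07/5.07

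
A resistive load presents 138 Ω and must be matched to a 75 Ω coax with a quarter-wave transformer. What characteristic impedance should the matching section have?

Z_qwt ≈ 102 Ω

Z_qwt = √(Z_0·R_L) = √(75 × 138) = √10350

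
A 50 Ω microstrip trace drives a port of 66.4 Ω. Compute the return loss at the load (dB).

RL ≈ 17 dB

Γ = (66.4 − 50)/(66.4 + 50) = 0.141
RL = −20·log₁₀|Γ| = −20·log₁₀(0.141)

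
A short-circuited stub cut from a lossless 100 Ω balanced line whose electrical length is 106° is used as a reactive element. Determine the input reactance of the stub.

X_in ≈ -349 Ω (capacitive)

tan(βl) = -3.49
For a short-circuited stub, Z_in = jZ_0·tan(βl)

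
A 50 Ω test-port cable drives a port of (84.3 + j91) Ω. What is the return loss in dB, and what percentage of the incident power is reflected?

Γ = (34.3 + j91)/(134.3 + j91), |Γ| = 0.599
RL = −20·log₁₀(0.599) = 4.44 dB
P_refl/P_inc = |Γ|² = 0.359

RL ≈ 4.44 dB; 35.9% of incident power reflected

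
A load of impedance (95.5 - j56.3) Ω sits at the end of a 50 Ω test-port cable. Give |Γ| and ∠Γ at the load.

Γ = (Z_L − Z_0)/(Z_L + Z_0) = (45.5 − j56.3)/(145.5 − j56.3)
|Γ| = 72.4/156 = 0.464

Γ ≈ 0.464 ∠ -29.9°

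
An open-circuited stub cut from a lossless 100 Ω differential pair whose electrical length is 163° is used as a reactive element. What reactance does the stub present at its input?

tan(βl) = -0.306
For an open-circuited stub, Z_in = −jZ_0·cot(βl) = −jZ_0/tan(βl)

X_in ≈ 327 Ω (inductive)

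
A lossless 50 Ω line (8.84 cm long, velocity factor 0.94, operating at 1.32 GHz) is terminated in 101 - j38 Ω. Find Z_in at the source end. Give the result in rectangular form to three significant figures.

Z_in ≈ 77.6 + j48.4 Ω

λ = v/f = 0.94·c / 1.32 GHz = 0.214 m
βl = 2π·l/λ = 2π × 0.414 = 149°
tan(βl) = tan(149°) = -0.602
Z_in = Z_0·(Z_L + jZ_0·tanβl)/(Z_0 + jZ_L·tanβl)
     = 50·(101 − j68.1)/(27.1 − j60.8)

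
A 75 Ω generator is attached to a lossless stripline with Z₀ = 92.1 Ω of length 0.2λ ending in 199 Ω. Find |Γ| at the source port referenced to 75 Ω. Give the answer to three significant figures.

|Γ| ≈ 0.3

βl = 2π × 0.2 = 72°
tan(βl) = 3.08
Z_in = Z_0·(Z_L + jZ_0·tanβl)/(Z_0 + jZ_L·tanβl) = 46.1 − j23 Ω
Γ_s = (Z_in − Z_s)/(Z_in + Z_s) = (-28.9 − j23)/(121 − j23), |Γ_s| = 0.3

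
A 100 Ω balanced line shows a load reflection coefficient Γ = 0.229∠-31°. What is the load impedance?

Z_L = Z_0·(1 + Γ)/(1 − Γ) = 100·(1.2 − j0.118)/(0.804 + j0.118)

Z_L ≈ 144 − j35.7 Ω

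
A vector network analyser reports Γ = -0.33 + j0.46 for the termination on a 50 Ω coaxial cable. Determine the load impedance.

Z_L ≈ 17.2 + j23.2 Ω

Z_L = Z_0·(1 + Γ)/(1 − Γ) = 50·(0.67 + j0.46)/(1.33 − j0.46)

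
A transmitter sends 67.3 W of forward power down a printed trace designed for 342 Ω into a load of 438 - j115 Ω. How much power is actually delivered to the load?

P_delivered ≈ 64.9 W

|Γ| = |(96 − j115)/(780 − j115)| = 0.19
|Γ|² = 0.0361
P_refl = |Γ|²·P_inc = 2.43 W, P_del = (1 − |Γ|²)·P_inc = 64.9 W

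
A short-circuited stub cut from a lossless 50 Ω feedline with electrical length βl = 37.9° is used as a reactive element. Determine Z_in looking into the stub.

Z_in ≈ +j38.9 Ω

tan(βl) = 0.778
For a short-circuited stub, Z_in = jZ_0·tan(βl)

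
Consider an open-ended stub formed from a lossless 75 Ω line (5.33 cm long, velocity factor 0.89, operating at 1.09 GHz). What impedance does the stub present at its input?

λ = v/f = 0.89·c / 1.09 GHz = 0.245 m
βl = 2π·l/λ = 2π × 0.218 = 78.3°
tan(βl) = 4.84
For an open-ended stub, Z_in = −jZ_0·cot(βl) = −jZ_0/tan(βl)

Z_in ≈ −j15.5 Ω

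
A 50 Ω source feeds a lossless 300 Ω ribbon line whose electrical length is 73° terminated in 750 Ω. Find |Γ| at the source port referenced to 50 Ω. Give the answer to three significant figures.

tan(βl) = 3.27
Z_in = Z_0·(Z_L + jZ_0·tanβl)/(Z_0 + jZ_L·tanβl) = 129 − j75.9 Ω
Γ_s = (Z_in − Z_s)/(Z_in + Z_s) = (79.3 − j75.9)/(179 − j75.9), |Γ_s| = 0.564

|Γ| ≈ 0.564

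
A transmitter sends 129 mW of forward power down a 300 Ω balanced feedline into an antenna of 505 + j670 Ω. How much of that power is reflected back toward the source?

P_reflected ≈ 57.7 mW

|Γ| = |(205 + j670)/(805 + j670)| = 0.669
|Γ|² = 0.448
P_refl = |Γ|²·P_inc = 57.7 mW, P_del = (1 − |Γ|²)·P_inc = 71.3 mW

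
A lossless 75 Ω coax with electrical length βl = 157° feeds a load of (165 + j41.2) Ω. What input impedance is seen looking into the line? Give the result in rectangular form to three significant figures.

Z_in ≈ 81.4 + j69.2 Ω

tan(βl) = tan(157°) = -0.424
Z_in = Z_0·(Z_L + jZ_0·tanβl)/(Z_0 + jZ_L·tanβl)
     = 75·(165 + j9.36)/(92.5 − j70)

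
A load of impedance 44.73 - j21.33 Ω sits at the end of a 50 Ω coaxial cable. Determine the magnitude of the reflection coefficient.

|Γ| ≈ 0.226

Γ = (Z_L − Z_0)/(Z_L + Z_0) = (-5.27 − j21.33)/(94.73 − j21.33)
|Γ| = 22/97.1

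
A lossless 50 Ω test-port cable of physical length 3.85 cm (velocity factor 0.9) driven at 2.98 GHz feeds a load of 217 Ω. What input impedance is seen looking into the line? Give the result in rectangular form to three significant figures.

λ = v/f = 0.9·c / 2.98 GHz = 0.0906 m
βl = 2π·l/λ = 2π × 0.425 = 153°
tan(βl) = tan(153°) = -0.51
Z_in = Z_0·(Z_L + jZ_0·tanβl)/(Z_0 + jZ_L·tanβl)
     = 50·(217 − j25.5)/(50 − j111)

Z_in ≈ 46.3 + j77.1 Ω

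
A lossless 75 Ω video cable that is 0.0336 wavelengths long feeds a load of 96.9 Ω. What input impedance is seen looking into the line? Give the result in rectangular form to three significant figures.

βl = 2π × 0.0336 = 12.1°
tan(βl) = tan(12.1°) = 0.214
Z_in = Z_0·(Z_L + jZ_0·tanβl)/(Z_0 + jZ_L·tanβl)
     = 75·(96.9 + j16.1)/(75 + j20.8)

Z_in ≈ 94.1 − j9.99 Ω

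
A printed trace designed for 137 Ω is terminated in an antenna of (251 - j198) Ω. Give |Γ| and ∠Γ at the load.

Γ ≈ 0.525 ∠ -33°

Γ = (Z_L − Z_0)/(Z_L + Z_0) = (114 − j198)/(388 − j198)
|Γ| = 228/436 = 0.525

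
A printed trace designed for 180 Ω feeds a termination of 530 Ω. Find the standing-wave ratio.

Γ = (530 − 180)/(530 + 180) = 0.493
VSWR = (1 + 0.493)/(1 − 0.493)

VSWR ≈ 2.94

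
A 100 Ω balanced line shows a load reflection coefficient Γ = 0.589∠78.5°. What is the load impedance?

Z_L ≈ 58.7 + j104 Ω

Z_L = Z_0·(1 + Γ)/(1 − Γ) = 100·(1.12 + j0.577)/(0.883 − j0.577)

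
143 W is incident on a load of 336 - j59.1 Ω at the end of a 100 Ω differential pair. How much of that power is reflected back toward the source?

|Γ| = |(236 − j59.1)/(436 − j59.1)| = 0.553
|Γ|² = 0.306
P_refl = |Γ|²·P_inc = 43.7 W, P_del = (1 − |Γ|²)·P_inc = 99.3 W

P_reflected ≈ 43.7 W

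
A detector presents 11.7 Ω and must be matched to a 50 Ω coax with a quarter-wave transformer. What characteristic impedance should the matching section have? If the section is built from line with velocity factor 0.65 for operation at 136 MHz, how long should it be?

Z_qwt ≈ 24.2 Ω; length ≈ 35.8 cm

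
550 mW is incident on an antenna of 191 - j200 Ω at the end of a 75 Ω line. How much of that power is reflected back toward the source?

P_reflected ≈ 265 mW

|Γ| = |(116 − j200)/(266 − j200)| = 0.695
|Γ|² = 0.483
P_refl = |Γ|²·P_inc = 265 mW, P_del = (1 − |Γ|²)·P_inc = 285 mW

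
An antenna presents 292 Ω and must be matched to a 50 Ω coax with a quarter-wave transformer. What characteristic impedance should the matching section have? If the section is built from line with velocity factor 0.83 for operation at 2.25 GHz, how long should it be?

Z_qwt = √(Z_0·R_L) = √(50 × 292) = √14600
λ = 0.83·c/f = 0.111 m, so l = λ/4 = 0.0277 m

Z_qwt ≈ 121 Ω; length ≈ 2.77 cm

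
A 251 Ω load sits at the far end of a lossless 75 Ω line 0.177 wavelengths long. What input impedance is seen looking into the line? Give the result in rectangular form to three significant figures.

βl = 2π × 0.177 = 63.7°
tan(βl) = tan(63.7°) = 2.03
Z_in = Z_0·(Z_L + jZ_0·tanβl)/(Z_0 + jZ_L·tanβl)
     = 75·(251 + j152)/(75 + j508)

Z_in ≈ 27.3 − j33 Ω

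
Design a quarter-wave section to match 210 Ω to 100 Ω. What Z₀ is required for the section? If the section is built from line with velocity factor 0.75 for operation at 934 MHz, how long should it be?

Z_qwt = √(Z_0·R_L) = √(100 × 210) = √21000
λ = 0.75·c/f = 0.241 m, so l = λ/4 = 0.0602 m

Z_qwt ≈ 145 Ω; length ≈ 6.02 cm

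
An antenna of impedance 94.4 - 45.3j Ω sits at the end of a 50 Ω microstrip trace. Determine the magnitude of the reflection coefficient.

Γ = (Z_L − Z_0)/(Z_L + Z_0) = (44.4 − j45.3)/(144.4 − j45.3)
|Γ| = 63.4/151

|Γ| ≈ 0.419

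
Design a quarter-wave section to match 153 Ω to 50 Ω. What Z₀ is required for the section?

Z_qwt ≈ 87.5 Ω

Z_qwt = √(Z_0·R_L) = √(50 × 153) = √7650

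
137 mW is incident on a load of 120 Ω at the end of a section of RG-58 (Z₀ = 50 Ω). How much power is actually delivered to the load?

Γ = (120 − 50)/(120 + 50) = 0.412
|Γ|² = 0.17
P_refl = |Γ|²·P_inc = 23.2 mW, P_del = (1 − |Γ|²)·P_inc = 114 mW

P_delivered ≈ 114 mW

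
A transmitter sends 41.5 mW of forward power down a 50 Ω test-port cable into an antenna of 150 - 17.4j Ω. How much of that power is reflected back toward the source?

|Γ| = |(100 − j17.4)/(200 − j17.4)| = 0.506
|Γ|² = 0.256
P_refl = |Γ|²·P_inc = 10.6 mW, P_del = (1 − |Γ|²)·P_inc = 30.9 mW

P_reflected ≈ 10.6 mW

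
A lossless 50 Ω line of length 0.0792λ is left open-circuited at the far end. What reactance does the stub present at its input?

X_in ≈ -92 Ω (capacitive)

βl = 2π × 0.0792 = 28.5°
tan(βl) = 0.543
For an open-circuited stub, Z_in = −jZ_0·cot(βl) = −jZ_0/tan(βl)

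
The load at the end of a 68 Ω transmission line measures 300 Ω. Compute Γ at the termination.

Γ = (Z_L − Z_0)/(Z_L + Z_0) = (300 − 68)/(300 + 68) = 232/368

Γ = 0.63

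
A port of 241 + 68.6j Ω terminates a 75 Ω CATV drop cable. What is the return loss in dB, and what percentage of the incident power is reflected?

RL ≈ 5.11 dB; 30.9% of incident power reflected

Γ = (166 + j68.6)/(316 + j68.6), |Γ| = 0.555
RL = −20·log₁₀(0.555) = 5.11 dB
P_refl/P_inc = |Γ|² = 0.309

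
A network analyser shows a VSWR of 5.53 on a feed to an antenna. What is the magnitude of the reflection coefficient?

|Γ| ≈ 0.694

|Γ| = (S − 1)/(S + 1) = (5.53 − 1)/(5.53 + 1) = 4.53/6.53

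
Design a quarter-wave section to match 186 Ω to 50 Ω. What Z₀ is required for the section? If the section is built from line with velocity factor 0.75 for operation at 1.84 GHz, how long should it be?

Z_qwt ≈ 96.4 Ω; length ≈ 3.06 cm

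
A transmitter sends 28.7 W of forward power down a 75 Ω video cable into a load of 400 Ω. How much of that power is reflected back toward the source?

Γ = (400 − 75)/(400 + 75) = 0.684
|Γ|² = 0.468
P_refl = |Γ|²·P_inc = 13.4 W, P_del = (1 − |Γ|²)·P_inc = 15.3 W

P_reflected ≈ 13.4 W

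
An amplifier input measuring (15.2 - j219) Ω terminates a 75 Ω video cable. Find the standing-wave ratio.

VSWR ≈ 47.2

Γ = (Z_L − Z_0)/(Z_L + Z_0) = (-59.8 − j219)/(90.2 − j219)
|Γ| = 227/237 = 0.958
VSWR = (1 + |Γ|)/(1 − |Γ|) = 1.96/0.0415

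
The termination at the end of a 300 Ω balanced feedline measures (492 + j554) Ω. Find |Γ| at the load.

Γ = (Z_L − Z_0)/(Z_L + Z_0) = (192 + j554)/(792 + j554)
|Γ| = 586/967

|Γ| ≈ 0.607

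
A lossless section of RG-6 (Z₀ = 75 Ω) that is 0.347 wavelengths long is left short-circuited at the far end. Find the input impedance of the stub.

Z_in ≈ −j107 Ω

βl = 2π × 0.347 = 125°
tan(βl) = -1.43
For a short-circuited stub, Z_in = jZ_0·tan(βl)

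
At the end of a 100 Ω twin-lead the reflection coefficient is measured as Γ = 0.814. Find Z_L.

Z_L ≈ 975 Ω

Z_L = Z_0·(1 + Γ)/(1 − Γ) = 100·(1.81)/(0.186)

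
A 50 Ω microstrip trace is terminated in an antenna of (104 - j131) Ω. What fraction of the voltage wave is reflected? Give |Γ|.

|Γ| ≈ 0.701

Γ = (Z_L − Z_0)/(Z_L + Z_0) = (54 − j131)/(154 − j131)
|Γ| = 142/202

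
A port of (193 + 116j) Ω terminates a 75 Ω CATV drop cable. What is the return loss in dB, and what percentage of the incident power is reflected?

Γ = (118 + j116)/(268 + j116), |Γ| = 0.567
RL = −20·log₁₀(0.567) = 4.93 dB
P_refl/P_inc = |Γ|² = 0.321

RL ≈ 4.93 dB; 32.1% of incident power reflected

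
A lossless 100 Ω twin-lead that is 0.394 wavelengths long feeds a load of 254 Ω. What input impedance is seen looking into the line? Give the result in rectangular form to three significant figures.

βl = 2π × 0.394 = 142°
tan(βl) = tan(142°) = -0.786
Z_in = Z_0·(Z_L + jZ_0·tanβl)/(Z_0 + jZ_L·tanβl)
     = 100·(254 − j78.6)/(100 − j200)

Z_in ≈ 82.4 + j86 Ω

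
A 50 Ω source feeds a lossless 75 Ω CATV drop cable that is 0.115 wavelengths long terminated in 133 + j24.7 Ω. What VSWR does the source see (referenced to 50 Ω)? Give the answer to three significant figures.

VSWR ≈ 2.4

βl = 2π × 0.115 = 41.4°
tan(βl) = 0.882
Z_in = Z_0·(Z_L + jZ_0·tanβl)/(Z_0 + jZ_L·tanβl) = 80.2 − j48.7 Ω
Γ_s = (Z_in − Z_s)/(Z_in + Z_s) = (30.2 − j48.7)/(130 − j48.7), |Γ_s| = 0.412
VSWR = (1 + |Γ_s|)/(1 − |Γ_s|)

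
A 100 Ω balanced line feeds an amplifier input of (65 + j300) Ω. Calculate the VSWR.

Γ = (Z_L − Z_0)/(Z_L + Z_0) = (-35 + j300)/(165 + j300)
|Γ| = 302/342 = 0.882
VSWR = (1 + |Γ|)/(1 − |Γ|) = 1.88/0.118

VSWR ≈ 16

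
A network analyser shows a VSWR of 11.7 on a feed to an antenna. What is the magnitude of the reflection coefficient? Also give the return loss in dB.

|Γ| ≈ 0.843; return loss ≈ 1.49 dB

|Γ| = (S − 1)/(S + 1) = (11.7 − 1)/(11.7 + 1) = 10.7/12.7
RL = −20·log₁₀|Γ| = −20·log₁₀(0.843)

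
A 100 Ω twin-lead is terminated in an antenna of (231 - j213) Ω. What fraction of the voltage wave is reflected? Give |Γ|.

Γ = (Z_L − Z_0)/(Z_L + Z_0) = (131 − j213)/(331 − j213)
|Γ| = 250/394

|Γ| ≈ 0.635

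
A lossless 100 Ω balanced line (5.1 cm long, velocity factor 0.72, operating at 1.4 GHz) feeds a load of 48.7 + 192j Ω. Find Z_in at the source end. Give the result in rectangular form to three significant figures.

λ = v/f = 0.72·c / 1.4 GHz = 0.154 m
βl = 2π·l/λ = 2π × 0.331 = 119°
tan(βl) = tan(119°) = -1.8
Z_in = Z_0·(Z_L + jZ_0·tanβl)/(Z_0 + jZ_L·tanβl)
     = 100·(48.7 + j11.6)/(446 − j87.9)

Z_in ≈ 10 + j4.57 Ω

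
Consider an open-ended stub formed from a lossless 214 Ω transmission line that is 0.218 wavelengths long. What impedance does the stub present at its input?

βl = 2π × 0.218 = 78.5°
tan(βl) = 4.91
For an open-ended stub, Z_in = −jZ_0·cot(βl) = −jZ_0/tan(βl)

Z_in ≈ −j43.6 Ω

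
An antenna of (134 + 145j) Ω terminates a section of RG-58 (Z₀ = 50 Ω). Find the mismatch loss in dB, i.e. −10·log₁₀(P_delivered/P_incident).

Γ = (84 + j145)/(184 + j145), |Γ| = 0.715
|Γ|² = 0.512, so P_del/P_inc = 1 − |Γ|² = 0.488
ML = −10·log₁₀(1 − |Γ|²)

mismatch loss ≈ 3.11 dB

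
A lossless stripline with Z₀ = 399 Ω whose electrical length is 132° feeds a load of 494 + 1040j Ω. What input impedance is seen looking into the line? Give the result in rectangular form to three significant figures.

Z_in ≈ 64.7 + j176 Ω

tan(βl) = tan(132°) = -1.11
Z_in = Z_0·(Z_L + jZ_0·tanβl)/(Z_0 + jZ_L·tanβl)
     = 399·(494 + j597)/(1550 − j549)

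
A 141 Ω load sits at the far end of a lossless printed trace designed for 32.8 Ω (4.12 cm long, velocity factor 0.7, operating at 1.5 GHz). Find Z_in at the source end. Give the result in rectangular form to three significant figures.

λ = v/f = 0.7·c / 1.5 GHz = 0.14 m
βl = 2π·l/λ = 2π × 0.294 = 106°
tan(βl) = tan(106°) = -3.5
Z_in = Z_0·(Z_L + jZ_0·tanβl)/(Z_0 + jZ_L·tanβl)
     = 32.8·(141 − j115)/(32.8 − j494)

Z_in ≈ 8.22 + j8.82 Ω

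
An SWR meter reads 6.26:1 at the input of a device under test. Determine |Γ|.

|Γ| ≈ 0.725

|Γ| = (S − 1)/(S + 1) = (6.26 − 1)/(6.26 + 1) = 5.26/7.26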